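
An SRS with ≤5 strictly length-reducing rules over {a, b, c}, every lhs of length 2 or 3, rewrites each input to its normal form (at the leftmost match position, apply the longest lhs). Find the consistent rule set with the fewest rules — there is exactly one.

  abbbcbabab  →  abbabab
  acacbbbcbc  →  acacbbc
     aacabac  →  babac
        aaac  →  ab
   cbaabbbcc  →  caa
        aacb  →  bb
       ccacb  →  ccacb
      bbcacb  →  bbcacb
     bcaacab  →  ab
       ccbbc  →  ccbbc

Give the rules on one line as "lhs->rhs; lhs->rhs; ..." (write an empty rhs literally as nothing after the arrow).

aab->c; aac->b; bcb->; bcc->aa

  | abbbcbabab => abbabab
  | acacbbbcbc => acacbbc
  | aacabac => babac
  | aaac => ab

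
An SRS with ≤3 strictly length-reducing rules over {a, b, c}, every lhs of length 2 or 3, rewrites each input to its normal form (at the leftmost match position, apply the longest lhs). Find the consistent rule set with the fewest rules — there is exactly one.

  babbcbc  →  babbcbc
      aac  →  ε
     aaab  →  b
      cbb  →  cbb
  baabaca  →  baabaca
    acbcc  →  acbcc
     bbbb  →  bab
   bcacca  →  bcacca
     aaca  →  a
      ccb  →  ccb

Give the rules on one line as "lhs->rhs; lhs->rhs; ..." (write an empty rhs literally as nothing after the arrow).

aaa->; aac->; bbb->ba

  | babbcbc
  | aac => ε
  | aaab => b
  | cbb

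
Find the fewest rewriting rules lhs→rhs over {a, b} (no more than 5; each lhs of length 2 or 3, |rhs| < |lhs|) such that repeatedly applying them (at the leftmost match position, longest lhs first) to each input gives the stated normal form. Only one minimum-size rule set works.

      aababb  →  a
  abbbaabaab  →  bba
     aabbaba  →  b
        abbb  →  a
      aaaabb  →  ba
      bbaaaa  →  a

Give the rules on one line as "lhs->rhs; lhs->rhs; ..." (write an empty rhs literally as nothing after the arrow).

  | aababb => abbb => abb => ab => a
  | abbbaabaab => abbaabaab => abaabaab => babaab => bbab => bba
  | aabbaba => aababa => abba => aba => b
  | abbb => abb => ab => a

aaa->b; ab->a; aba->b; bbb->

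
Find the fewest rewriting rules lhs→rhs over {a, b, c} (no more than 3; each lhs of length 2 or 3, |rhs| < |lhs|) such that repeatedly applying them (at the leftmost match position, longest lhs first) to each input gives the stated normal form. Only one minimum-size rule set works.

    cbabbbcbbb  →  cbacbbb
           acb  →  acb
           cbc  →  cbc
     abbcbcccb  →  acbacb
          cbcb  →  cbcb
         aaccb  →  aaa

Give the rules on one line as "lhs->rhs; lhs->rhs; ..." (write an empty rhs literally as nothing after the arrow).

ab->a; cc->a

  | cbabbbcbbb => cbabbcbbb => cbabcbbb => cbacbbb
  | acb
  | cbc
  | abbcbcccb => abcbcccb => acbcccb => acbacb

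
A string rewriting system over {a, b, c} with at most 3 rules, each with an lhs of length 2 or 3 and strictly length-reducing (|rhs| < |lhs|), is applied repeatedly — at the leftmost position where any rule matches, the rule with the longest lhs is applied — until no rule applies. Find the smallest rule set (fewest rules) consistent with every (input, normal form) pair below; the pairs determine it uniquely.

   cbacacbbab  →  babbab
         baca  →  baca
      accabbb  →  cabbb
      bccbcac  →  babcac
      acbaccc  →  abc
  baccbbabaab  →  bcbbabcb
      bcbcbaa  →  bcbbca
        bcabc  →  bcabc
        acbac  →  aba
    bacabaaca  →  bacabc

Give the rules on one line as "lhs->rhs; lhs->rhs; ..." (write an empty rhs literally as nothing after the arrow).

aa->c; cba->bc; cc->a

  | cbacacbbab => bccacbbab => baacbbab => bccbbab => babbab
  | baca
  | accabbb => aaabbb => cabbb
  | bccbcac => babcac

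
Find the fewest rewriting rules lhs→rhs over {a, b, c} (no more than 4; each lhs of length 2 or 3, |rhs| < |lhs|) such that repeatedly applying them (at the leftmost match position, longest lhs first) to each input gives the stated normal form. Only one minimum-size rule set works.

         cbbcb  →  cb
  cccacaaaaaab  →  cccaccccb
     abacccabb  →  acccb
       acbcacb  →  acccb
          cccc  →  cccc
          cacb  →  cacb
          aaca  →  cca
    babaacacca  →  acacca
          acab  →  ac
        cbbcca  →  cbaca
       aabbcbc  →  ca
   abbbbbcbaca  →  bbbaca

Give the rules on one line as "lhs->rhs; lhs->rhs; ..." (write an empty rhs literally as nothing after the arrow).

  | cbbcb => cbab => cb
  | cccacaaaaaab => cccaccaaaab => cccacccaab => cccaccccb
  | abacccabb => acccabb => acccb
  | acbcacb => acaacb => acccb

aa->c; ab->; bc->a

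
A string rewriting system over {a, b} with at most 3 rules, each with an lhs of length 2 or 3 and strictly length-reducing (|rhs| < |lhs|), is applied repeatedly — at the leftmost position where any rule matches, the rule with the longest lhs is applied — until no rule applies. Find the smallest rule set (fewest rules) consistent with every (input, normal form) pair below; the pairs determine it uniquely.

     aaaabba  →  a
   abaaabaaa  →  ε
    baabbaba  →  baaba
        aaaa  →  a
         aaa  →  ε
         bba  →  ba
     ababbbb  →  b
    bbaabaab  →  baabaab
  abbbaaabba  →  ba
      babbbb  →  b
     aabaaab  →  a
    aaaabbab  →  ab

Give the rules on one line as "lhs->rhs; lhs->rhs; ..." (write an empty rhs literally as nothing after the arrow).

aaa->; abb->; bb->b

  | aaaabba => abba => a
  | abaaabaaa => abbaaa => aaa => ε
  | baabbaba => baaba
  | aaaa => a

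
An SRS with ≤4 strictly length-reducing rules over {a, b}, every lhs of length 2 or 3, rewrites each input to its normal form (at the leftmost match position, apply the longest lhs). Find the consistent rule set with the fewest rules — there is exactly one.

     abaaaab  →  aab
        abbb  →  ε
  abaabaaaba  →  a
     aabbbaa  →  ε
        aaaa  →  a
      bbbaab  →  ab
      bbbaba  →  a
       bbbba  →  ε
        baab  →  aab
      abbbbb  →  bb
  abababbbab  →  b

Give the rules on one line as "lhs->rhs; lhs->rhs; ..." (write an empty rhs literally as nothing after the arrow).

aaa->; ba->a; bbb->aa

  | abaaaab => aaaaab => aab
  | abbb => aaa => ε
  | abaabaaaba => aaabaaaba => baaaba => aaaba => ba => a
  | aabbbaa => aaaaaa => aaa => ε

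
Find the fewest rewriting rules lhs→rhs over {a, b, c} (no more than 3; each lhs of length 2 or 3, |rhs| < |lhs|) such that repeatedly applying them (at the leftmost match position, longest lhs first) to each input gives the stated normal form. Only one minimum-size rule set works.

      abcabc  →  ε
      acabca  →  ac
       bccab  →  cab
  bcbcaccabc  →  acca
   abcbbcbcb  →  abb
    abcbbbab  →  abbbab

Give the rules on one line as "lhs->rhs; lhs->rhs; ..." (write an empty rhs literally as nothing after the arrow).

  | abcabc => aabc => bc => ε
  | acabca => acaa => ac
  | bccab => cab
  | bcbcaccabc => bcaccabc => accabc => acca

aa->; bc->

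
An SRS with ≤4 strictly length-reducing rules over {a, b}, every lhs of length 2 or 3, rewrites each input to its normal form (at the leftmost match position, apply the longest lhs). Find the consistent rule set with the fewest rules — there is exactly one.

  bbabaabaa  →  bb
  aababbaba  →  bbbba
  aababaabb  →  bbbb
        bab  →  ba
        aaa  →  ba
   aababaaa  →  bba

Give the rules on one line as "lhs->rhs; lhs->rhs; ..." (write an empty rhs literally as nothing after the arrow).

  | bbabaabaa => bbbaabaa => bbbaa => bb
  | aababbaba => bbabbaba => bbababa => bbbaba => bbbba
  | aababaabb => bbabaabb => bbbaabb => bbbb
  | bab => ba

aa->b; ab->a; aba->ba; baa->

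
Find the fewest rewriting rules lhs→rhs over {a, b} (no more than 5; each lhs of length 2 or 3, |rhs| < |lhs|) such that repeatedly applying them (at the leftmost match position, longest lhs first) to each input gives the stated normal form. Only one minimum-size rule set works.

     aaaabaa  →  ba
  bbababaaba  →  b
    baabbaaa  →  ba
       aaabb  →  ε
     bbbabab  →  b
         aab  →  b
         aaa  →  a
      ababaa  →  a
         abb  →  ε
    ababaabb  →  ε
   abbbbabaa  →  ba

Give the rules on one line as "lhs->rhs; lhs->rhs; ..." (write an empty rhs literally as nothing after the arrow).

  | aaaabaa => aaabaa => aabaa => abaa => ba
  | bbababaaba => ababaaba => bbaaba => aaba => aba => b
  | baabbaaa => babbaaa => bbbaaa => baaa => baa => ba
  | aaabb => aabb => abb => bb => ε

aa->a; ab->b; aba->b; bb->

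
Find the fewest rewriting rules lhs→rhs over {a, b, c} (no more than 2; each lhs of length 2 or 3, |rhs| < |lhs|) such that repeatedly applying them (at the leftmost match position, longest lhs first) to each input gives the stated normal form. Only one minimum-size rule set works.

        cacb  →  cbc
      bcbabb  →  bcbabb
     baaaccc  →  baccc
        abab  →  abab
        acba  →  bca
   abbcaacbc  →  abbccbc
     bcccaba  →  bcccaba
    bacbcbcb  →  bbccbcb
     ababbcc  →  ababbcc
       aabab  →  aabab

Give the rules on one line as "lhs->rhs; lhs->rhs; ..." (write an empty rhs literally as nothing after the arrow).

  | cacb => cbc
  | bcbabb
  | baaaccc => baccc
  | abab

aac->c; acb->bc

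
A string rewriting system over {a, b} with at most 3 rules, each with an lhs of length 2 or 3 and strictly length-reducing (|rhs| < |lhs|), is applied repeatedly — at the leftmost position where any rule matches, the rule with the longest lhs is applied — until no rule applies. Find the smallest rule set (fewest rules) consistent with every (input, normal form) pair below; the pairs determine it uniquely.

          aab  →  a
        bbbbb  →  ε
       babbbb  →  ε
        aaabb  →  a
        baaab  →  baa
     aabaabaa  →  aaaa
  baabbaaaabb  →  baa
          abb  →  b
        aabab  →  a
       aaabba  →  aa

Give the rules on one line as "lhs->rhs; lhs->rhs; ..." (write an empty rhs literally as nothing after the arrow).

  | aab => a
  | bbbbb => bbbb => bbb => bb => ε
  | babbbb => bbbb => bbb => bb => ε
  | aaabb => aab => a

ab->; bb->; bbb->bb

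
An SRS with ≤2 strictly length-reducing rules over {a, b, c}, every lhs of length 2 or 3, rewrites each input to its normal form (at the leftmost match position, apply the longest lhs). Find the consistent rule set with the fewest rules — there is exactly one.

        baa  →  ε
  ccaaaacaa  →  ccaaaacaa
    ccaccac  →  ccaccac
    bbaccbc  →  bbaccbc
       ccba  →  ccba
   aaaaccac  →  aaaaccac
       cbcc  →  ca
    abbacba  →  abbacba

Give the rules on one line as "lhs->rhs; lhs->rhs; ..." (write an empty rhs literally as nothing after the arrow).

baa->; bcc->a

  | baa => ε
  | ccaaaacaa
  | ccaccac
  | bbaccbc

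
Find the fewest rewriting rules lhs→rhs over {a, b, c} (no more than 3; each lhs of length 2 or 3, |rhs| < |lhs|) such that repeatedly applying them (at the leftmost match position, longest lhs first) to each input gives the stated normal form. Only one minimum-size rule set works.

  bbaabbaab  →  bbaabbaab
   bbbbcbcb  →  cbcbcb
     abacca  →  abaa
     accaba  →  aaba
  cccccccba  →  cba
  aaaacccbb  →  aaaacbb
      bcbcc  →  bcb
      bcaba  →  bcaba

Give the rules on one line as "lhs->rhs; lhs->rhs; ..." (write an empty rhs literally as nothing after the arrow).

bbb->c; cc->

  | bbaabbaab
  | bbbbcbcb => cbcbcb
  | abacca => abaa
  | accaba => aaba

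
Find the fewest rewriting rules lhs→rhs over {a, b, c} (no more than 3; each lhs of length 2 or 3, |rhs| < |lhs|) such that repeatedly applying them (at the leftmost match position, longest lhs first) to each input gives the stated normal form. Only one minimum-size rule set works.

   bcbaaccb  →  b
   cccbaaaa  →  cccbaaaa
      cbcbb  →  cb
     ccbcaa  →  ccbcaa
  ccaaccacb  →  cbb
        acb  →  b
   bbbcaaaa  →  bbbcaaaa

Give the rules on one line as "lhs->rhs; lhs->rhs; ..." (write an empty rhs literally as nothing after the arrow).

  | bcbaaccb => aaccb => acb => b
  | cccbaaaa
  | cbcbb => cb
  | ccbcaa

ac->; bcb->; cac->b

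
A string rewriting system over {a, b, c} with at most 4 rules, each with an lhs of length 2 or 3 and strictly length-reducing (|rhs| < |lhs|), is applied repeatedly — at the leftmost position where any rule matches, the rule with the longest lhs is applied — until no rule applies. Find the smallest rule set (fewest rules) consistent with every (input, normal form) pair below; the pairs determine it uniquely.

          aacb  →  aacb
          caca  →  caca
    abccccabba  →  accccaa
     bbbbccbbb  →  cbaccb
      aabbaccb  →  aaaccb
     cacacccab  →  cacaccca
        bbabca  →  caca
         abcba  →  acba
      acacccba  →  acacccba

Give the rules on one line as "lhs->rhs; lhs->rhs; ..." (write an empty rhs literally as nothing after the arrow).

ab->a; bb->c; bbc->ba

  | aacb
  | caca
  | abccccabba => accccabba => accccaba => accccaa
  | bbbbccbbb => cbbccbbb => cbacbbb => cbaccb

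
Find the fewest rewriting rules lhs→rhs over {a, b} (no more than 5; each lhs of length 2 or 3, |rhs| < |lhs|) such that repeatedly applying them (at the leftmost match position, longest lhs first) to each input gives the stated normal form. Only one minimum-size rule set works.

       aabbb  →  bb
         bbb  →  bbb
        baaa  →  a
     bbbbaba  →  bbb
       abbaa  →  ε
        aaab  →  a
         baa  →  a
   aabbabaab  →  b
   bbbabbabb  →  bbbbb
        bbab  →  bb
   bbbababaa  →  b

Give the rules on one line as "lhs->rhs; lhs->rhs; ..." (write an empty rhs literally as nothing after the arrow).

  | aabbb => abb => bb
  | bbb
  | baaa => aa => a
  | bbbbaba => bbbba => bbb

aa->a; aab->a; ab->b; ba->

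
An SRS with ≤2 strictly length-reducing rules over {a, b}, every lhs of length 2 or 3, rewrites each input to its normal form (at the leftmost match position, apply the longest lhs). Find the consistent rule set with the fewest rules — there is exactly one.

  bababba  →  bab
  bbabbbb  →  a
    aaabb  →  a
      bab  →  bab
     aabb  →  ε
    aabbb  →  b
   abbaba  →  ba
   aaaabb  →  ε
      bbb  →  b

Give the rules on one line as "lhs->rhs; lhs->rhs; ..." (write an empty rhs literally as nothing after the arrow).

aa->; bb->

  | bababba => babaa => bab
  | bbabbbb => abbbb => abb => a
  | aaabb => abb => a
  | bab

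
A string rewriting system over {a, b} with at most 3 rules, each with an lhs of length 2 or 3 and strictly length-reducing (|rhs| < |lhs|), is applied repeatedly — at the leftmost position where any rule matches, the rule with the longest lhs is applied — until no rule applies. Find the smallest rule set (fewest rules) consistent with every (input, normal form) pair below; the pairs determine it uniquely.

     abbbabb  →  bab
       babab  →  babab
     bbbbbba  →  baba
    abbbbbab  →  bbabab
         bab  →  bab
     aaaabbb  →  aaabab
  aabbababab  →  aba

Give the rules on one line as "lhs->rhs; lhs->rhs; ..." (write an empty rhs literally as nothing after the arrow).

abb->ba; baa->ab; bbb->a

  | abbbabb => bababb => babba => bbaa => bab
  | babab
  | bbbbbba => abbba => baba
  | abbbbbab => babbbab => bbabab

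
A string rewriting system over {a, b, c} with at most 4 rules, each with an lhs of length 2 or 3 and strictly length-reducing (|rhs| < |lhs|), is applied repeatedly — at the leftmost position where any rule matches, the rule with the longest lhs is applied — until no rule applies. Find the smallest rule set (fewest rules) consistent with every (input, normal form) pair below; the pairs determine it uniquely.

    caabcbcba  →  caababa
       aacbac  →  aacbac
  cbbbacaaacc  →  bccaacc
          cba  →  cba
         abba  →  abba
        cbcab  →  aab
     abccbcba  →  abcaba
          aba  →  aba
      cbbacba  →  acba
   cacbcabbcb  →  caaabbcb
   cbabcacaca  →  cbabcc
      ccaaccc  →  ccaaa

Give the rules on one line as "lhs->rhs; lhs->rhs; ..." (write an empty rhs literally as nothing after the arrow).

  | caabcbcba => caababa
  | aacbac
  | cbbbacaaacc => bacaaacc => bccaacc
  | cba

aca->cc; cbb->; cbc->a; ccc->a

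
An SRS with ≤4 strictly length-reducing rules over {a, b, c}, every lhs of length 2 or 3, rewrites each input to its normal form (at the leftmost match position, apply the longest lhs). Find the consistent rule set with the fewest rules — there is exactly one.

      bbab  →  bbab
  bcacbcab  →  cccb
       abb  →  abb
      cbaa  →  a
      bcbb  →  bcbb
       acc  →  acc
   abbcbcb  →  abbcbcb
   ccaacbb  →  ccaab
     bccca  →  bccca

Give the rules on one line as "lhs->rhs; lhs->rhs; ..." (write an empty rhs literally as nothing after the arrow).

acb->a; bca->c; cba->

  | bbab
  | bcacbcab => ccbcab => cccb
  | abb
  | cbaa => a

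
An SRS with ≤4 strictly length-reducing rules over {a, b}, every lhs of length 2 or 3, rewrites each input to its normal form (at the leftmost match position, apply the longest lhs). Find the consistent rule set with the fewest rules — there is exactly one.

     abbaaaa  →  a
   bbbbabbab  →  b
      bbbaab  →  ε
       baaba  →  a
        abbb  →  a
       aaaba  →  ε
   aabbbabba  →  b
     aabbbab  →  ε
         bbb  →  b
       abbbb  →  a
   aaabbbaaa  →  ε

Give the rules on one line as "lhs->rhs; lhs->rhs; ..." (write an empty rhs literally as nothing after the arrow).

aa->; ab->a; ba->b; bb->

  | abbaaaa => abaaaa => aaaaa => aaa => a
  | bbbbabbab => bbabbab => abbab => abab => aab => b
  | bbbaab => baab => bab => bb => ε
  | baaba => baba => bba => a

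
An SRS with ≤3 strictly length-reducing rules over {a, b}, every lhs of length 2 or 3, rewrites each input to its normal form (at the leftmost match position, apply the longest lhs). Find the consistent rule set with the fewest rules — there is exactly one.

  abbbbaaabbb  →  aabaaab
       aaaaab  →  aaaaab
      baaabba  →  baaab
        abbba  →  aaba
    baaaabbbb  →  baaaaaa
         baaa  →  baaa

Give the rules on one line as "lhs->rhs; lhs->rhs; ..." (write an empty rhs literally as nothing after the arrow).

  | abbbbaaabbb => aabbaaabbb => aabaabbb => aabaaab
  | aaaaab
  | baaabba => baaab
  | abbba => aaba

bb->a; bba->b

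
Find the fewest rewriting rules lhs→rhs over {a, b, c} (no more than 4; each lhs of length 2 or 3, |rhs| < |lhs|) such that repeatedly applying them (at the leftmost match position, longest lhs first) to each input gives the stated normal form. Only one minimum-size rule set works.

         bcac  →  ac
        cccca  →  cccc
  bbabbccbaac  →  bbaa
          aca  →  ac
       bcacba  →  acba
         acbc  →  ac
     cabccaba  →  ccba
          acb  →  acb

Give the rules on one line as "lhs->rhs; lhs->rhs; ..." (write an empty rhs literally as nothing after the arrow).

  | bcac => ac
  | cccca => cccc
  | bbabbccbaac => bbabcbaac => bbabaac => bbabca => bbaa
  | aca => ac

aac->ca; bc->; ca->c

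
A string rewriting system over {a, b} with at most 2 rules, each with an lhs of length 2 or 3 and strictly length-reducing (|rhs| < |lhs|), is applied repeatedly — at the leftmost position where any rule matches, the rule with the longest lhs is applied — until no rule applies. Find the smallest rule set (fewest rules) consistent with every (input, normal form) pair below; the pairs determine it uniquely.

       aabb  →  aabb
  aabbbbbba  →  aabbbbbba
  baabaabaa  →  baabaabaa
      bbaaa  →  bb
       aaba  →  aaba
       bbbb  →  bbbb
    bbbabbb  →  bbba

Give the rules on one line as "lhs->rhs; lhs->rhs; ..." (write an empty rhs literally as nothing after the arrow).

  | aabb
  | aabbbbbba
  | baabaabaa
  | bbaaa => bb

aaa->; bab->ba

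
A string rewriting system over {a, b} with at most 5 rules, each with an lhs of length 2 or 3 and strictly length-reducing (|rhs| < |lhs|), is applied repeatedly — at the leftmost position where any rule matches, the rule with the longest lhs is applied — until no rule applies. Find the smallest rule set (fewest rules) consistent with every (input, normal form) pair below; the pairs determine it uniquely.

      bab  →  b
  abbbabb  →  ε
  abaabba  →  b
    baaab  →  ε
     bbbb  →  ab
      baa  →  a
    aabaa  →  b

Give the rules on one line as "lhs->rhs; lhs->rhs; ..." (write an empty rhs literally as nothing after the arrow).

  | bab => b
  | abbbabb => aaabb => babb => bb => ε
  | abaabba => aabba => bbba => aa => b
  | baaab => aab => bb => ε

aa->b; ba->; bb->; bbb->a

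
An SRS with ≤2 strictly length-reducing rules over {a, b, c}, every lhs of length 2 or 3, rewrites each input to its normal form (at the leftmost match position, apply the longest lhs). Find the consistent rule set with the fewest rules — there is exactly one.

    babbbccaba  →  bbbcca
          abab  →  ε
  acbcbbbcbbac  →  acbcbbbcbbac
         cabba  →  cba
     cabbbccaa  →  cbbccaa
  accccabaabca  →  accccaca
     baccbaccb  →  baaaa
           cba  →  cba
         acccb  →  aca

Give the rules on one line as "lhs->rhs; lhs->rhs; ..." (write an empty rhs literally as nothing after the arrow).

  | babbbccaba => bbbccaba => bbbcca
  | abab => ab => ε
  | acbcbbbcbbac
  | cabba => cba

ab->; ccb->a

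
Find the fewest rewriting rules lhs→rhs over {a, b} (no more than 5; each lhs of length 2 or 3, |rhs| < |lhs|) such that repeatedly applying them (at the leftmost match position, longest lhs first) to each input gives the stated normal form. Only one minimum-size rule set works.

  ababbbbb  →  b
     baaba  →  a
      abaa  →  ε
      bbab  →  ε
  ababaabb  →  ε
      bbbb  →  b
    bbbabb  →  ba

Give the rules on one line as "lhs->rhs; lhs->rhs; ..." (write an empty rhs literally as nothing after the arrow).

aa->; ab->; bb->; bbb->ba

  | ababbbbb => abbbbb => bbbb => bab => b
  | baaba => bba => a
  | abaa => aa => ε
  | bbab => ab => ε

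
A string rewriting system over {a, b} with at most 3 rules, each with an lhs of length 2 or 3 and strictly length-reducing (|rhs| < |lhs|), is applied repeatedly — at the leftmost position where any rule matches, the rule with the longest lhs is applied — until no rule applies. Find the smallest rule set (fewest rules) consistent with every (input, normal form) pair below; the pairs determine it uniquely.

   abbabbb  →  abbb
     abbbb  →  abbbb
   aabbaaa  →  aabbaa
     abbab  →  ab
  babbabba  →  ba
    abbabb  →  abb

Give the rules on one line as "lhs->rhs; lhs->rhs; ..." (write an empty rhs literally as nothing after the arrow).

aaa->aa; bab->

  | abbabbb => abbb
  | abbbb
  | aabbaaa => aabbaa
  | abbab => ab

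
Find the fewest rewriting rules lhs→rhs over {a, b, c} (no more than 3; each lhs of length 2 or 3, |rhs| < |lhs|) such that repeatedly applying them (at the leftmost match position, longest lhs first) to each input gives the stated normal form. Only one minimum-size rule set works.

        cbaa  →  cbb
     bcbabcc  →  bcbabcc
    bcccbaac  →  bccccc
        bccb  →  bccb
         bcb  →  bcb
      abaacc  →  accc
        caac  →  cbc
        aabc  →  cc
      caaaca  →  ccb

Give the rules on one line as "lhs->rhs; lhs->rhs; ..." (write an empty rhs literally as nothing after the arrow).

aa->b; bac->ca; bbc->cc

  | cbaa => cbb
  | bcbabcc
  | bcccbaac => bcccbbc => bccccc
  | bccb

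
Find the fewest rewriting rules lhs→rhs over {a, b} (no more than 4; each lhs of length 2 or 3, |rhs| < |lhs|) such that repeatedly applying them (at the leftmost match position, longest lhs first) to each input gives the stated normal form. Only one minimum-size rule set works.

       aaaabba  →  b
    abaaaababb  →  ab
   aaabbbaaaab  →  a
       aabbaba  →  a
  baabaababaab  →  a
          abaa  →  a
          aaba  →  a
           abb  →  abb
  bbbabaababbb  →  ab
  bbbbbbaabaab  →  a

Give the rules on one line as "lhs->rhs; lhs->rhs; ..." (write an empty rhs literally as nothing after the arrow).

  | aaaabba => baabba => aabba => bbba => aba => aa => b
  | abaaaababb => aaaaababb => baaababb => aaababb => bababb => aabb => bbb => ab
  | aaabbbaaaab => babbbaaaab => abbaaaab => abaaaab => aaaaab => baaab => aaab => bab => a
  | aabbaba => bbbaba => ababa => aaa => ba => a

aa->b; ba->a; bab->a; bbb->ab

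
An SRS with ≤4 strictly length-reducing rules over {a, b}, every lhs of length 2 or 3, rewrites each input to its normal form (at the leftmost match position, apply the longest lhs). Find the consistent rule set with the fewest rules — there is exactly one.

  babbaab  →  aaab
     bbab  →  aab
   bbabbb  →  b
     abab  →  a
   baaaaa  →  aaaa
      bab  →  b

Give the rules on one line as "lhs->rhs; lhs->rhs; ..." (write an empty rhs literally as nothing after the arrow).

aba->b; abb->b; ba->; bb->a

  | babbaab => bbaab => aaab
  | bbab => aab
  | bbabbb => aabbb => abb => b
  | abab => bb => a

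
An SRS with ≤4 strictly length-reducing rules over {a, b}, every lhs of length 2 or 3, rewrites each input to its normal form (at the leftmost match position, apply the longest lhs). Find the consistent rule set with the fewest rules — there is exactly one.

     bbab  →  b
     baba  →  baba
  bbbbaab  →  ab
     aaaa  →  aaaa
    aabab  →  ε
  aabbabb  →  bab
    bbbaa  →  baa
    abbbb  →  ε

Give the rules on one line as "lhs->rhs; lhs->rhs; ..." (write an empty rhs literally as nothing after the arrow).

aab->ba; abb->; bb->; bba->

  | bbab => b
  | baba
  | bbbbaab => bbaab => ab
  | aaaa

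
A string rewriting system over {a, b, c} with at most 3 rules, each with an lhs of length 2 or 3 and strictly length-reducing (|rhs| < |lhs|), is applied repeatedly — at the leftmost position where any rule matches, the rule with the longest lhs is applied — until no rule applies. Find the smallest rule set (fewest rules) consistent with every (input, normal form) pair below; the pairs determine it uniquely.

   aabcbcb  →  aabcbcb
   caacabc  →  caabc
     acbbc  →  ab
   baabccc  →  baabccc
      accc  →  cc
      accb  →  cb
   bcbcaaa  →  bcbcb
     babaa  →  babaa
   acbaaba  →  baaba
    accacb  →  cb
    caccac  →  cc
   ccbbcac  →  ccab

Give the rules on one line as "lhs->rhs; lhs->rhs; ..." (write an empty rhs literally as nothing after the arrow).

  | aabcbcb
  | caacabc => caabc
  | acbbc => bbc => ab
  | baabccc

aaa->b; ac->; bbc->ab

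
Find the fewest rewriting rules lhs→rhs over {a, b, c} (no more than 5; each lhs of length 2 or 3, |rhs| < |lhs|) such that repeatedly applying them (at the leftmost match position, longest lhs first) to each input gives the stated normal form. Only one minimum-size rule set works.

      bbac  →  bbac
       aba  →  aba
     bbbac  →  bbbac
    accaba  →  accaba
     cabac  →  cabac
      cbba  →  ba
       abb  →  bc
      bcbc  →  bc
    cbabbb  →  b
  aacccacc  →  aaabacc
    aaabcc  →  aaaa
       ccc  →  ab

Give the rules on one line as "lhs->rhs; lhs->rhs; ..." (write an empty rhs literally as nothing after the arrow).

abb->bc; bcc->a; cb->; ccc->ab

  | bbac
  | aba
  | bbbac
  | accaba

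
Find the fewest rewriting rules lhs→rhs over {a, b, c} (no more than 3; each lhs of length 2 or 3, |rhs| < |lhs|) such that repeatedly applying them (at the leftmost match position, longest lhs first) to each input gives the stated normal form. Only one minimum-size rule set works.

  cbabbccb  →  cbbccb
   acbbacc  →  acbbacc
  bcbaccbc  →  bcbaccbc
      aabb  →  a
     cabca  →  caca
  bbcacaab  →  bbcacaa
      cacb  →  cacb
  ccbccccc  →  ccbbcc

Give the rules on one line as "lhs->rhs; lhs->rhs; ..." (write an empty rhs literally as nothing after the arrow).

  | cbabbccb => cbbccb
  | acbbacc
  | bcbaccbc
  | aabb => ab => a

ab->a; abb->b; ccc->b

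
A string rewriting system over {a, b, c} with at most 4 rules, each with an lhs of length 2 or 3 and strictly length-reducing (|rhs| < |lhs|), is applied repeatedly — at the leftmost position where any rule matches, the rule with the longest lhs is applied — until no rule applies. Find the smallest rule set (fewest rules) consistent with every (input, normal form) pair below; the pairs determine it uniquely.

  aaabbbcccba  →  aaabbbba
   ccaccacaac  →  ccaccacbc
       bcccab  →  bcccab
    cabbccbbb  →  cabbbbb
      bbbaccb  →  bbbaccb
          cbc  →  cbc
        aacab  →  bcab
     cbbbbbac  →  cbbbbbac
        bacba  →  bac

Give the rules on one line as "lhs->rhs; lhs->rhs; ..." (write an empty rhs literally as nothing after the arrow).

aac->bc; bbc->bb; cba->c

  | aaabbbcccba => aaabbbccba => aaabbbcba => aaabbbba
  | ccaccacaac => ccaccacbc
  | bcccab
  | cabbccbbb => cabbcbbb => cabbbbb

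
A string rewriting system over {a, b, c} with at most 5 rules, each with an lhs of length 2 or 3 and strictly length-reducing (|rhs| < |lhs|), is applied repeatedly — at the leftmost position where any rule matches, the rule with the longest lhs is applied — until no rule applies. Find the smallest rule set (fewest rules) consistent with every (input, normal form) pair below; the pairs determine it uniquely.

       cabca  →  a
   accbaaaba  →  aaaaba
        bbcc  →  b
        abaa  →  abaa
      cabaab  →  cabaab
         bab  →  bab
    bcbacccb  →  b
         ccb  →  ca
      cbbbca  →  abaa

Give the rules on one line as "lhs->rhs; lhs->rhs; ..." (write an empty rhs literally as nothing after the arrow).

  | cabca => cbca => aca => a
  | accbaaaba => cbaaaba => aaaaba
  | bbcc => bac => b
  | abaa

abc->bc; ac->; bc->a; cb->a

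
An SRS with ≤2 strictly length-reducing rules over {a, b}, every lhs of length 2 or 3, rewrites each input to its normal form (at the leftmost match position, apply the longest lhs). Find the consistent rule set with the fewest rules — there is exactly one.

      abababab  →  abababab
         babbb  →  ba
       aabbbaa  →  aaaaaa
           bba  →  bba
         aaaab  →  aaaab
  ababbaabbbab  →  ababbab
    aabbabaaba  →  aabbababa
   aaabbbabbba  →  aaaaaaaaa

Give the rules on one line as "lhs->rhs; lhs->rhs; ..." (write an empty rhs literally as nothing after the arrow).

  | abababab
  | babbb => baaa => baa => ba
  | aabbbaa => aaaaaa
  | bba

baa->ba; bbb->aa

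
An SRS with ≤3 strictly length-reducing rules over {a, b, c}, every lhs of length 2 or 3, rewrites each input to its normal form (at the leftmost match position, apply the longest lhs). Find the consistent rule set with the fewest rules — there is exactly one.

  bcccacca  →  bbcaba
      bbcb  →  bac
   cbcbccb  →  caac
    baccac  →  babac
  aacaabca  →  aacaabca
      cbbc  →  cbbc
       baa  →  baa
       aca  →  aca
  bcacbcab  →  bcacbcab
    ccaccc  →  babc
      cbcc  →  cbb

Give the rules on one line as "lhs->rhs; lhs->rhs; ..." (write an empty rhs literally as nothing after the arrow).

bcb->ac; cc->b

  | bcccacca => bbcacca => bbcaba
  | bbcb => bac
  | cbcbccb => cacccb => cabcb => caac
  | baccac => babac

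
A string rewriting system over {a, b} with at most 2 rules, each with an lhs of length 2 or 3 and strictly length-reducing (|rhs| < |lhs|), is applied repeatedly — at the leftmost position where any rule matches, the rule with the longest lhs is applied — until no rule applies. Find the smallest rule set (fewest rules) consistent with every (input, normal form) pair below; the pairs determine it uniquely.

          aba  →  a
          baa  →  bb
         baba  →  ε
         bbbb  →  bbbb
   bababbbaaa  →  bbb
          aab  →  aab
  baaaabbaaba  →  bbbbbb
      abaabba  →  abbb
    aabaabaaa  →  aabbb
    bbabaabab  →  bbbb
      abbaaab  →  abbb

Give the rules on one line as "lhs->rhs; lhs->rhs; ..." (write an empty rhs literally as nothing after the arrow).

  | aba => a
  | baa => bb
  | baba => ba => ε
  | bbbb

ba->; baa->bb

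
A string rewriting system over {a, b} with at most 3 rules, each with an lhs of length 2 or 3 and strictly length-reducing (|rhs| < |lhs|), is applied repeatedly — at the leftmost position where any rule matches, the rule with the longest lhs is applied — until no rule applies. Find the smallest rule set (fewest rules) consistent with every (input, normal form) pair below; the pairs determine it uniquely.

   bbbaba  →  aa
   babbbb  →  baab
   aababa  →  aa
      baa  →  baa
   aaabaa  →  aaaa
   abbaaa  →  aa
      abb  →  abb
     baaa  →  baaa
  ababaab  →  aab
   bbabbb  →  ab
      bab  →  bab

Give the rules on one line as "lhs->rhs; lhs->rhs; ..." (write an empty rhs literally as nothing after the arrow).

  | bbbaba => aaba => aa
  | babbbb => baab
  | aababa => aaba => aa
  | baa

aba->a; bba->b; bbb->a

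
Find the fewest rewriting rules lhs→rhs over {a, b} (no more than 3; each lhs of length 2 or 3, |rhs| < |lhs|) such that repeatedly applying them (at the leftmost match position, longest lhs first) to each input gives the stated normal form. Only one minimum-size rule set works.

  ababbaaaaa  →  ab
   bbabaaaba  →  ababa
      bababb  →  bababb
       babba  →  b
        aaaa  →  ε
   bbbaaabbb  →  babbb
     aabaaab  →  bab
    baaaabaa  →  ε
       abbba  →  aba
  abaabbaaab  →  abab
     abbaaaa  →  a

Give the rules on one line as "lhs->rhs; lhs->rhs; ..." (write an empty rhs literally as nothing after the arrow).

aa->; bba->a

  | ababbaaaaa => abaaaaaa => abaaaa => abaa => ab
  | bbabaaaba => abaaaba => ababa
  | bababb
  | babba => baa => b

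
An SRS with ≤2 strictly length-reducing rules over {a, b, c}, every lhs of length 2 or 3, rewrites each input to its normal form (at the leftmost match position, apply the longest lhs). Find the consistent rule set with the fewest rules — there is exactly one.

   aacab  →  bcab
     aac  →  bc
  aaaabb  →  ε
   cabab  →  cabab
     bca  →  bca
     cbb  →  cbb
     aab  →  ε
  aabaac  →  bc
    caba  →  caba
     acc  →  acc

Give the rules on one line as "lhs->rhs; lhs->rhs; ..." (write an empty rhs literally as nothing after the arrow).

aab->; aac->bc

  | aacab => bcab
  | aac => bc
  | aaaabb => aab => ε
  | cabab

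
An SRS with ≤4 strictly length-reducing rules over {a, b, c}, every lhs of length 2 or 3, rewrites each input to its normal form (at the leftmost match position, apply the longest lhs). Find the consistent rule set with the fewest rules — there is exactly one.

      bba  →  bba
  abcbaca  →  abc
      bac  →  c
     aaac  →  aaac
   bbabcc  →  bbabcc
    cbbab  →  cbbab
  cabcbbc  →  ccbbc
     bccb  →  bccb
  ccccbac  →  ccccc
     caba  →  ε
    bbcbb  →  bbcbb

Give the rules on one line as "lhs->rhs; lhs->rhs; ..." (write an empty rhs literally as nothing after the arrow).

bac->c; ca->; cab->c

  | bba
  | abcbaca => abcca => abc
  | bac => c
  | aaac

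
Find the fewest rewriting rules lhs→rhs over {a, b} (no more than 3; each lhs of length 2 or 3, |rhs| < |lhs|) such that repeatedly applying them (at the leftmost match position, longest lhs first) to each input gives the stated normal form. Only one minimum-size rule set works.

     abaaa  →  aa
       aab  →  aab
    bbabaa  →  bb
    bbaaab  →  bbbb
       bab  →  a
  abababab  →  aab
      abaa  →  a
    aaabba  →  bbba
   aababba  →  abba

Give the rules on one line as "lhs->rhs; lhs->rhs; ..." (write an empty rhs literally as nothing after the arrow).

  | abaaa => aa
  | aab
  | bbabaa => baaa => bb
  | bbaaab => bbbb

aaa->b; aba->; bab->a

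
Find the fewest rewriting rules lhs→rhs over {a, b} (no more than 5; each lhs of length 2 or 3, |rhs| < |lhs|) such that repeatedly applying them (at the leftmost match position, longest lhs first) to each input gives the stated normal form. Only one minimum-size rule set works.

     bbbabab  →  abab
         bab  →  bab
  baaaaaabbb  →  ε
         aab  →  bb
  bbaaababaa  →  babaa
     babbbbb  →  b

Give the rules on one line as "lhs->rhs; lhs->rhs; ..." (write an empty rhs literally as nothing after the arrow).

  | bbbabab => abab
  | bab
  | baaaaaabbb => bbaaabbb => bbbbbb => bbb => ε
  | aab => bb

aaa->b; aab->bb; abb->; bbb->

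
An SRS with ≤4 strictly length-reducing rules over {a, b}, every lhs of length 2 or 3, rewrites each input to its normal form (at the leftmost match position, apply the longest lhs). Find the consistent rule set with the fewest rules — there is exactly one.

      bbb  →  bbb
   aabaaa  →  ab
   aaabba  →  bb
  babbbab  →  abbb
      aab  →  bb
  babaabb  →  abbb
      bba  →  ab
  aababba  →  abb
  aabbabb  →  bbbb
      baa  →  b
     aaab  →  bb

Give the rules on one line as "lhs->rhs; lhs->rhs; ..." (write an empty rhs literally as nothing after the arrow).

  | bbb
  | aabaaa => bbaaa => abaa => aba => ab
  | aaabba => babba => bbba => bab => bb
  | babbbab => bbbbab => bbabb => abbb

aa->b; ba->b; bba->ab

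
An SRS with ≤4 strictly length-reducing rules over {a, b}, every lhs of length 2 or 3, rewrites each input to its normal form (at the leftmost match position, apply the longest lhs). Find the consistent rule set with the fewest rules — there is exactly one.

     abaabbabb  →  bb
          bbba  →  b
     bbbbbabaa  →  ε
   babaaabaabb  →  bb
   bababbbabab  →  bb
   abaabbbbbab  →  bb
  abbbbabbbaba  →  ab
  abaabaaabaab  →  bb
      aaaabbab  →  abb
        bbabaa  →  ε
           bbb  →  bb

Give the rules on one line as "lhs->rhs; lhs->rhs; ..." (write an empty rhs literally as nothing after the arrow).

  | abaabbabb => aabbabb => bbbabb => bbabb => bbb => bb
  | bbba => bba => b
  | bbbbbabaa => bbbbabaa => bbbabaa => bbabaa => bbaa => ba => ε
  | babaaabaabb => baaabaabb => aabaabb => bbaabb => babb => bb

aa->b; ba->; bbb->bb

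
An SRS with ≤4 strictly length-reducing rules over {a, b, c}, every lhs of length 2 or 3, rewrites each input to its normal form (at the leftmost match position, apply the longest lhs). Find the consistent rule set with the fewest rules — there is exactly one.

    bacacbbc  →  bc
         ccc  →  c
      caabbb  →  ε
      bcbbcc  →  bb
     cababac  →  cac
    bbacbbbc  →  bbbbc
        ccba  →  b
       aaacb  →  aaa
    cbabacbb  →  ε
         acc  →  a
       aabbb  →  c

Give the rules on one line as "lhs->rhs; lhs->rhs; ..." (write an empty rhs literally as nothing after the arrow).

  | bacacbbc => bcacbbc => bcabc => bccc => bc
  | ccc => c
  | caabbb => cacbb => cab => cc => ε
  | bcbbcc => bbcc => bb

ab->c; ba->b; cb->; cc->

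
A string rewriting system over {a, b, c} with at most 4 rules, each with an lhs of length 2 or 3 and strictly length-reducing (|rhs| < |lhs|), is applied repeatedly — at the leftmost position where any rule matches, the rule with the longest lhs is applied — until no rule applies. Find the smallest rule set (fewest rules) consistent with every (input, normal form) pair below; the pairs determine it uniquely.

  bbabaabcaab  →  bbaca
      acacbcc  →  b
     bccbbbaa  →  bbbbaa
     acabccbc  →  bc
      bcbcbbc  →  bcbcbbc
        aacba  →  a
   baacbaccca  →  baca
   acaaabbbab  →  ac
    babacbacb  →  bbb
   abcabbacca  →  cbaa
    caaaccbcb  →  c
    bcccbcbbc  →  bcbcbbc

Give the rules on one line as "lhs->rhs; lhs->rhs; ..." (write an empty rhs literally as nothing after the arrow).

  | bbabaabcaab => bbaabcaab => bbacaab => bbaca
  | acacbcc => acbcc => bcc => b
  | bccbbbaa => bbbbaa
  | acabccbc => acccbc => acbc => bc

ab->; acb->b; cc->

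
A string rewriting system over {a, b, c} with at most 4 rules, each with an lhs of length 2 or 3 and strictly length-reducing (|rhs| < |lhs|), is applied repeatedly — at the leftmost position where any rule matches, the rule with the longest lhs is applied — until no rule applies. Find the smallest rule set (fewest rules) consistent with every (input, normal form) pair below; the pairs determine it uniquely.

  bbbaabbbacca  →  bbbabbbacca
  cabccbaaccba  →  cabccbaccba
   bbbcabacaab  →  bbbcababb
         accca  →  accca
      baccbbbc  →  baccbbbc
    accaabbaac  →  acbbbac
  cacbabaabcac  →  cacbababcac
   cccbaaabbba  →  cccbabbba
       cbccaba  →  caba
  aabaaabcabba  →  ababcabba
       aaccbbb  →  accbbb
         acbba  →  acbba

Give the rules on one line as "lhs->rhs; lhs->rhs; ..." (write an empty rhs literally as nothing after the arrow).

aa->a; caa->b; cbc->

  | bbbaabbbacca => bbbabbbacca
  | cabccbaaccba => cabccbaccba
  | bbbcabacaab => bbbcababb
  | accca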